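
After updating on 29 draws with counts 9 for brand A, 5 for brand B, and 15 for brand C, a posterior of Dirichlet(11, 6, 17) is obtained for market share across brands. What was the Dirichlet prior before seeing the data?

For a Dirichlet(α) prior with multinomial counts c, the posterior is Dirichlet(α + c) componentwise.
Subtract each count from the matching posterior parameter: 11−9=2, 6−5=1, 17−15=2.

Dirichlet(2, 1, 2)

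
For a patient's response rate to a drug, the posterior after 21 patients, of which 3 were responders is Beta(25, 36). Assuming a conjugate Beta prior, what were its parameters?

Beta(22, 18)

A Beta(a, b) prior with s successes and f failures in binomial data gives a Beta(a+s, b+f) posterior.
Subtract the data counts: 25−3=22, 36−18=18.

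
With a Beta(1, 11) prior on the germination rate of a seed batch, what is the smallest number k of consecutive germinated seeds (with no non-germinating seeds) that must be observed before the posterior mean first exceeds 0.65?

After k germinated seeds and 0 non-germinating seeds the posterior is Beta(1+k, 11), with mean (1+k)/(1+11+k).
Set (1+k)/(12+k) > 0.65 and solve: k > (0.65·12 − 1)/(1 − 0.65) = 19.429.
The smallest integer exceeding 19.429 is 20, and checking k=20: (21)/(32) = 0.6562 > 0.65.

k = 20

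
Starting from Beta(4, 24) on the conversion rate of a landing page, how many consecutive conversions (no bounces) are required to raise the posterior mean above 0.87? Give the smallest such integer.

After k conversions and 0 bounces the posterior is Beta(4+k, 24), with mean (4+k)/(4+24+k).
Set (4+k)/(28+k) > 0.87 and solve: k > (0.87·28 − 4)/(1 − 0.87) = 156.615.
The smallest integer exceeding 156.615 is 157, and checking k=157: (161)/(185) = 0.8703 > 0.87.

k = 157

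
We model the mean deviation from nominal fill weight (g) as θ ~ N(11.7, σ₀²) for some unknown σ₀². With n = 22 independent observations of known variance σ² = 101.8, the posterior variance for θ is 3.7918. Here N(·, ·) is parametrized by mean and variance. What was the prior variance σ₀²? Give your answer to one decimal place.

σ₀² = 21.0

Posterior precision equals prior precision plus data precision: 1/σ_n² = 1/σ₀² + n/σ².
So 1/σ₀² = 1/3.7918 − 22/101.8 = 0.263727 − 0.216110 = 0.047617.
Hence σ₀² = 1/0.047617 ≈ 21.0.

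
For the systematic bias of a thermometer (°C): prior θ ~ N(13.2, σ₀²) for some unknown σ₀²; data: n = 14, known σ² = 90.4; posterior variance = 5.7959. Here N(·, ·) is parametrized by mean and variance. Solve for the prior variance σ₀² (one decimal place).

For the Normal–Normal model with known σ², precisions add: τ_n = τ₀ + n/σ².
So 1/σ₀² = 1/5.7959 − 14/90.4 = 0.172536 − 0.154867 = 0.017669.
Hence σ₀² = 1/0.017669 ≈ 56.6.

σ₀² = 56.6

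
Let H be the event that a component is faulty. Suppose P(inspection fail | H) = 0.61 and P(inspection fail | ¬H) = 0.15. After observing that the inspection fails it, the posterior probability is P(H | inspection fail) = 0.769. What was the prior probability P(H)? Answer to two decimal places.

In odds form, posterior odds = prior odds × likelihood ratio, so prior odds = posterior odds ÷ LR.
Posterior odds = 0.769/(1−0.769) = 3.3290. LR = 0.61/0.15 = 4.0667.
Prior odds = 3.3290/4.0667 = 0.8186, so P(H) = 0.8186/(1+0.8186) ≈ 0.45.

P(H) = 0.45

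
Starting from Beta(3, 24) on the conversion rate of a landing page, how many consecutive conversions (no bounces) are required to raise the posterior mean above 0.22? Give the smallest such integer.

k = 4

After k conversions and 0 bounces the posterior is Beta(3+k, 24), with mean (3+k)/(3+24+k).
Set (3+k)/(27+k) > 0.22 and solve: k > (0.22·27 − 3)/(1 − 0.22) = 3.769.
The smallest integer exceeding 3.769 is 4.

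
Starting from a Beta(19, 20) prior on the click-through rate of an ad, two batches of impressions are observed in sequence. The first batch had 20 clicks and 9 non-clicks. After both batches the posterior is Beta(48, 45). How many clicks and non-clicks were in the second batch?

Sequential conjugate updates are equivalent to a single update on the pooled data, so total successes = posterior α − prior α and total failures = posterior β − prior β.
Total across both batches: 48−19=29 clicks, 45−20=25 non-clicks.
Subtract the first batch: 29−20=9 clicks and 25−9=16 non-clicks.

9 clicks and 16 non-clicks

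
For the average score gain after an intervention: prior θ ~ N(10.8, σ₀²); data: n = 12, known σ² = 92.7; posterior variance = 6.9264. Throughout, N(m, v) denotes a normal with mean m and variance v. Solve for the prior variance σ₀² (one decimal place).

For the Normal–Normal model with known σ², precisions add: τ_n = τ₀ + n/σ².
So 1/σ₀² = 1/6.9264 − 12/92.7 = 0.144375 − 0.129450 = 0.014925.
Hence σ₀² = 1/0.014925 ≈ 67.0.

σ₀² = 67.0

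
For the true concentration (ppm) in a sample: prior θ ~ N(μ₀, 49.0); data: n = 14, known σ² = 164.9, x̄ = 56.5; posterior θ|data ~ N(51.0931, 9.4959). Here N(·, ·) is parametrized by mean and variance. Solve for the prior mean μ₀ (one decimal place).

μ₀ = 28.6

With known observation variance, the Normal–Normal posterior has precision τ_n = τ₀ + n/σ² and mean μ_n = (τ₀μ₀ + (n/σ²)x̄)/τ_n.
Here τ₀ = 1/49.0 = 0.020408 and τ_data = 14/164.9 = 0.084900, so τ_n = 0.105308.
Rearranging for μ₀: μ₀ = (μ_n·τ_n − τ_data·x̄)/τ₀ = (51.0931·0.105308 − 0.084900·56.5) / 0.020408 = 0.583662/0.020408 ≈ 28.6.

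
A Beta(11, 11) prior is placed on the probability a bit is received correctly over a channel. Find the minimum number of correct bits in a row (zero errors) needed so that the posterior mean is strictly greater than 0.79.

k = 31

After k correct bits and 0 errors the posterior is Beta(11+k, 11), with mean (11+k)/(11+11+k).
Set (11+k)/(22+k) > 0.79 and solve: k > (0.79·22 − 11)/(1 − 0.79) = 30.381.
The smallest integer exceeding 30.381 is 31.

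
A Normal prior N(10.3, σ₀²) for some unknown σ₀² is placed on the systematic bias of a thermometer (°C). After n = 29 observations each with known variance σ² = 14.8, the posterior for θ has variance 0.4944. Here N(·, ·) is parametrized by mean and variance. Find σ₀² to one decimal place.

σ₀² = 15.8

For the Normal–Normal model with known σ², precisions add: τ_n = τ₀ + n/σ².
So 1/σ₀² = 1/0.4944 − 29/14.8 = 2.022654 − 1.959459 = 0.063195.
Hence σ₀² = 1/0.063195 ≈ 15.8.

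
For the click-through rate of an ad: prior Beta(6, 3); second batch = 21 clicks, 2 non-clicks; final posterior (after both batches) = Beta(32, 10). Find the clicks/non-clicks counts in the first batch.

Because Beta–binomial updating is additive in the counts, the combined data contributed (α_post−α_prior, β_post−β_prior) successes and failures.
Total across both batches: 32−6=26 clicks, 10−3=7 non-clicks.
Subtract the second batch: 26−21=5 clicks and 7−2=5 non-clicks.

5 clicks and 5 non-clicks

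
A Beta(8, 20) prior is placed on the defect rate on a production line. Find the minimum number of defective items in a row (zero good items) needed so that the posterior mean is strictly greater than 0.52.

After k defective items and 0 good items the posterior is Beta(8+k, 20), with mean (8+k)/(8+20+k).
Set (8+k)/(28+k) > 0.52 and solve: k > (0.52·28 − 8)/(1 − 0.52) = 13.667.
The smallest integer exceeding 13.667 is 14.

k = 14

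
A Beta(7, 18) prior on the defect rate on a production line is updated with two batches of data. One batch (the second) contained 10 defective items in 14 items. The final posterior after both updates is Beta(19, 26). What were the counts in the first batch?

2 defective items and 4 good items

Sequential conjugate updates are equivalent to a single update on the pooled data, so total successes = posterior α − prior α and total failures = posterior β − prior β.
Total across both batches: 19−7=12 defective items, 26−18=8 good items.
Subtract the second batch: 12−10=2 defective items and 8−4=4 good items.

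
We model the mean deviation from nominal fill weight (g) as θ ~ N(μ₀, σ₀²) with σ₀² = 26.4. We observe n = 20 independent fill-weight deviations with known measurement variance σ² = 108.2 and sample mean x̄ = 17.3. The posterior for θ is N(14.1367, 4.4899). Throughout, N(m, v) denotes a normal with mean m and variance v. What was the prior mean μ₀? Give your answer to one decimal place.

μ₀ = -1.3

With known observation variance, the Normal–Normal posterior has precision τ_n = τ₀ + n/σ² and mean μ_n = (τ₀μ₀ + (n/σ²)x̄)/τ_n.
Here τ₀ = 1/26.4 = 0.037879 and τ_data = 20/108.2 = 0.184843, so τ_n = 0.222722.
Rearranging for μ₀: μ₀ = (μ_n·τ_n − τ_data·x̄)/τ₀ = (14.1367·0.222722 − 0.184843·17.3) / 0.037879 = -0.049230/0.037879 ≈ -1.3.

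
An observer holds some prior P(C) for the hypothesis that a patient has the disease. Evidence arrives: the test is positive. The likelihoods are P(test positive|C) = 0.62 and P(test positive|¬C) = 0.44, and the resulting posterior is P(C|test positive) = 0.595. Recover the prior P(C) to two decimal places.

P(C) = 0.51

In odds form, posterior odds = prior odds × likelihood ratio, so prior odds = posterior odds ÷ LR.
Posterior odds = 0.595/(1−0.595) = 1.4691. LR = 0.62/0.44 = 1.4091.
Prior odds = 1.4691/1.4091 = 1.0426, so P(C) = 1.0426/(1+1.0426) ≈ 0.51.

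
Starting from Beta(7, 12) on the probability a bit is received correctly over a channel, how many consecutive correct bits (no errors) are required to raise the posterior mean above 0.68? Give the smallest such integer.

k = 19

After k correct bits and 0 errors the posterior is Beta(7+k, 12), with mean (7+k)/(7+12+k).
Set (7+k)/(19+k) > 0.68 and solve: k > (0.68·19 − 7)/(1 − 0.68) = 18.500.
The smallest integer exceeding 18.500 is 19, and checking k=19: (26)/(38) = 0.6842 > 0.68.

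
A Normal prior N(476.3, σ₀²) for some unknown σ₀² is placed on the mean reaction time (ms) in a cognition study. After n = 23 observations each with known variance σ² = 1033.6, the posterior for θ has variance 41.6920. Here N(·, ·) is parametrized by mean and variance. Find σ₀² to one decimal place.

σ₀² = 577.0

Posterior precision equals prior precision plus data precision: 1/σ_n² = 1/σ₀² + n/σ².
So 1/σ₀² = 1/41.6920 − 23/1033.6 = 0.023985 − 0.022252 = 0.001733.
Hence σ₀² = 1/0.001733 ≈ 577.0.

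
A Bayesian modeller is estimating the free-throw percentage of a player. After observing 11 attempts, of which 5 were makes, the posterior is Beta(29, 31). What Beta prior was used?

A Beta(α, β) prior with s successes and f failures in binomial data gives a Beta(α+s, β+f) posterior.
Subtract the data counts: 29−5=24, 31−6=25.

Beta(24, 25)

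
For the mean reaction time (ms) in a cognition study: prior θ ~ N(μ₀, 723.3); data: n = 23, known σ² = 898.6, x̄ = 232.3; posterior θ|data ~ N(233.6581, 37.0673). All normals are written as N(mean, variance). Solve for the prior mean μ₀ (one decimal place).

The posterior mean is a precision-weighted average: μ_n = (τ₀μ₀ + τ_data·x̄)/(τ₀+τ_data), with τ₀=1/σ₀² and τ_data=n/σ².
Here τ₀ = 1/723.3 = 0.001383 and τ_data = 23/898.6 = 0.025595, so τ_n = 0.026978.
Rearranging for μ₀: μ₀ = (μ_n·τ_n − τ_data·x̄)/τ₀ = (233.6581·0.026978 − 0.025595·232.3) / 0.001383 = 0.357910/0.001383 ≈ 258.8.

μ₀ = 258.8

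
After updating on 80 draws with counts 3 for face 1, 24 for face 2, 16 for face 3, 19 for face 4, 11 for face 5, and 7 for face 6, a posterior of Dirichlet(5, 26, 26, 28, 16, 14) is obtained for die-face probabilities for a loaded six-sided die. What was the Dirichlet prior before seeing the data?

Dirichlet(2, 2, 10, 9, 5, 7)

For a Dirichlet(α) prior with multinomial counts c, the posterior is Dirichlet(α + c) componentwise.
Subtract each count from the matching posterior parameter: 5−3=2, 26−24=2, 26−16=10, 28−19=9, 16−11=5, 14−7=7.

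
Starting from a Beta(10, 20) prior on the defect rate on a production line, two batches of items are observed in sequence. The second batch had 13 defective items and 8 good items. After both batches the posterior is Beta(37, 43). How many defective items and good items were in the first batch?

14 defective items and 15 good items

Sequential conjugate updates are equivalent to a single update on the pooled data, so total successes = posterior α − prior α and total failures = posterior β − prior β.
Total across both batches: 37−10=27 defective items, 43−20=23 good items.
Subtract the second batch: 27−13=14 defective items and 23−8=15 good items.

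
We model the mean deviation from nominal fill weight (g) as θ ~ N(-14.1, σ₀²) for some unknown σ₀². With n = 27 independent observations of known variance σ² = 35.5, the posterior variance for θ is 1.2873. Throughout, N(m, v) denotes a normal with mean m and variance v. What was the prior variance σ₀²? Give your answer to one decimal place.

σ₀² = 61.5

Posterior precision equals prior precision plus data precision: 1/σ_n² = 1/σ₀² + n/σ².
So 1/σ₀² = 1/1.2873 − 27/35.5 = 0.776820 − 0.760563 = 0.016257.
Hence σ₀² = 1/0.016257 ≈ 61.5.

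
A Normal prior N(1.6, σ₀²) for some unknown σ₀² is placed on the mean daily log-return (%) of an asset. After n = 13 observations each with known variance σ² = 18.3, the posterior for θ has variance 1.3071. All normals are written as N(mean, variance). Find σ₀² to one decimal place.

σ₀² = 18.3

Posterior precision equals prior precision plus data precision: 1/σ_n² = 1/σ₀² + n/σ².
So 1/σ₀² = 1/1.3071 − 13/18.3 = 0.765052 − 0.710383 = 0.054669.
Hence σ₀² = 1/0.054669 ≈ 18.3.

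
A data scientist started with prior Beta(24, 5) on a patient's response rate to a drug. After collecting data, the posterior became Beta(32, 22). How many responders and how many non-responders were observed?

8 responders and 17 non-responders

Under Beta–binomial conjugacy the posterior parameters are (a+s, b+f).
Match parameters: s=32−24=8, f=22−5=17.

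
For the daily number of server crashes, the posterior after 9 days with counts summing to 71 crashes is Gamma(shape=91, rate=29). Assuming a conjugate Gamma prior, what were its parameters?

Gamma(shape=20, rate=20)

A Gamma(α, β) prior (rate parametrization) on a Poisson rate with n observations summing to S gives posterior Gamma(α+S, β+n).
So α = 91 − 71 = 20 and β = 29 − 9 = 20.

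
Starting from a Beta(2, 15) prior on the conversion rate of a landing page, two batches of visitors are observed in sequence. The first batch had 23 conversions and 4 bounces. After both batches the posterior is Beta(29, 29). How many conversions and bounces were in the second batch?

Because Beta–binomial updating is additive in the counts, the combined data contributed (α_post−α_prior, β_post−β_prior) successes and failures.
Total across both batches: 29−2=27 conversions, 29−15=14 bounces.
Subtract the first batch: 27−23=4 conversions and 14−4=10 bounces.

4 conversions and 10 bounces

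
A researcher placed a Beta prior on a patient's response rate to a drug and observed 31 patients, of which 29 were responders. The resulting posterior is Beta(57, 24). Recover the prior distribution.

Beta(28, 22)

Under Beta–binomial conjugacy the posterior parameters are (α+s, β+f).
Subtract the data counts: 57−29=28, 24−2=22.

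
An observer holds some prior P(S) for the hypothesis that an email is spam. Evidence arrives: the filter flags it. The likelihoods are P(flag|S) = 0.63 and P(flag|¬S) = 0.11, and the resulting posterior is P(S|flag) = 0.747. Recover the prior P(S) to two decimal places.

P(S) = 0.34

Bayes' rule in odds form gives O(S|E) = O(S)·[P(E|S)/P(E|¬S)], hence O(S) = O(S|E)/LR.
Posterior odds = 0.747/(1−0.747) = 2.9526. LR = 0.63/0.11 = 5.7273.
Prior odds = 2.9526/5.7273 = 0.5155, so P(S) = 0.5155/(1+0.5155) ≈ 0.34.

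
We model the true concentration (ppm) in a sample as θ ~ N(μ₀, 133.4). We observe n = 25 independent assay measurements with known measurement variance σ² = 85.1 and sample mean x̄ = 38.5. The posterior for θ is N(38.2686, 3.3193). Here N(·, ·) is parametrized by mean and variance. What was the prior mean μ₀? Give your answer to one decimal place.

With known observation variance, the Normal–Normal posterior has precision τ_n = τ₀ + n/σ² and mean μ_n = (τ₀μ₀ + (n/σ²)x̄)/τ_n.
Here τ₀ = 1/133.4 = 0.007496 and τ_data = 25/85.1 = 0.293772, so τ_n = 0.301268.
Rearranging for μ₀: μ₀ = (μ_n·τ_n − τ_data·x̄)/τ₀ = (38.2686·0.301268 − 0.293772·38.5) / 0.007496 = 0.218883/0.007496 ≈ 29.2.

μ₀ = 29.2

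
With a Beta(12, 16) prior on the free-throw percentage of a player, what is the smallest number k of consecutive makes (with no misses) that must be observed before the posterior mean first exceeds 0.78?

k = 45

After k makes and 0 misses the posterior is Beta(12+k, 16), with mean (12+k)/(12+16+k).
Set (12+k)/(28+k) > 0.78 and solve: k > (0.78·28 − 12)/(1 − 0.78) = 44.727.
The smallest integer exceeding 44.727 is 45.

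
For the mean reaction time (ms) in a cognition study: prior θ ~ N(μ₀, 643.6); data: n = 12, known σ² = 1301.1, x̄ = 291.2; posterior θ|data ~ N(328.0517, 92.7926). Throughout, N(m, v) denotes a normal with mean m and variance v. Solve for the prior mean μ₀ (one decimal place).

With known observation variance, the Normal–Normal posterior has precision τ_n = τ₀ + n/σ² and mean μ_n = (τ₀μ₀ + (n/σ²)x̄)/τ_n.
Here τ₀ = 1/643.6 = 0.001554 and τ_data = 12/1301.1 = 0.009223, so τ_n = 0.010777.
Rearranging for μ₀: μ₀ = (μ_n·τ_n − τ_data·x̄)/τ₀ = (328.0517·0.010777 − 0.009223·291.2) / 0.001554 = 0.849676/0.001554 ≈ 546.8.

μ₀ = 546.8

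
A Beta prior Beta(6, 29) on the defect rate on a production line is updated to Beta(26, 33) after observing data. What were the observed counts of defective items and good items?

Beta is conjugate to the binomial likelihood: posterior = Beta(α+s, β+f).
So s = 26 − 6 = 20 and f = 33 − 29 = 4.

20 defective items and 4 good items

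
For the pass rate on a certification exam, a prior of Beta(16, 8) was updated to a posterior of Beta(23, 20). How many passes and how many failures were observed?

Under Beta–binomial conjugacy the posterior parameters are (α+s, β+f).
Match parameters: s=23−16=7, f=20−8=12.

7 passes and 12 failures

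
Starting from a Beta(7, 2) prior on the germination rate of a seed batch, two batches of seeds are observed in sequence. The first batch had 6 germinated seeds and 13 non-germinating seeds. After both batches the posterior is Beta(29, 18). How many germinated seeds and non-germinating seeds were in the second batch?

Sequential conjugate updates are equivalent to a single update on the pooled data, so total successes = posterior α − prior α and total failures = posterior β − prior β.
Total across both batches: 29−7=22 germinated seeds, 18−2=16 non-germinating seeds.
Subtract the first batch: 22−6=16 germinated seeds and 16−13=3 non-germinating seeds.

16 germinated seeds and 3 non-germinating seeds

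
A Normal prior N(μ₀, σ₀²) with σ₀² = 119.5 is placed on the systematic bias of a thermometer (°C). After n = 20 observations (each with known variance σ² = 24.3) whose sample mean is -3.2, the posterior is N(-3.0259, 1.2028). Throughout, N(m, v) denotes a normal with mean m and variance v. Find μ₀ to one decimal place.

With known observation variance, the Normal–Normal posterior has precision τ_n = τ₀ + n/σ² and mean μ_n = (τ₀μ₀ + (n/σ²)x̄)/τ_n.
Here τ₀ = 1/119.5 = 0.008368 and τ_data = 20/24.3 = 0.823045, so τ_n = 0.831413.
Rearranging for μ₀: μ₀ = (μ_n·τ_n − τ_data·x̄)/τ₀ = (-3.0259·0.831413 − 0.823045·-3.2) / 0.008368 = 0.117971/0.008368 ≈ 14.1.

μ₀ = 14.1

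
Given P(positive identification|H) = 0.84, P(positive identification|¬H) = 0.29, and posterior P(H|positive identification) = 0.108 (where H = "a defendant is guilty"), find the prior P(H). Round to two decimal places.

In odds form, posterior odds = prior odds × likelihood ratio, so prior odds = posterior odds ÷ LR.
Posterior odds = 0.108/(1−0.108) = 0.1211. LR = 0.84/0.29 = 2.8966.
Prior odds = 0.1211/2.8966 = 0.0418, so P(H) = 0.0418/(1+0.0418) ≈ 0.04.

P(H) = 0.04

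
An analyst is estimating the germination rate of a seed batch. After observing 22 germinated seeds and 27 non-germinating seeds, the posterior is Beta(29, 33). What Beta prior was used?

Beta(7, 6)

A Beta(α, β) prior with s successes and f failures in binomial data gives a Beta(α+s, β+f) posterior.
Subtract the data counts: 29−22=7, 33−27=6.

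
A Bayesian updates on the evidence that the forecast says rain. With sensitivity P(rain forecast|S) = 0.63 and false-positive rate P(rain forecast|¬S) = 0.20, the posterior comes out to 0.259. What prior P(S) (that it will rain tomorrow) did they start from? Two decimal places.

P(S) = 0.10

In odds form, posterior odds = prior odds × likelihood ratio, so prior odds = posterior odds ÷ LR.
Posterior odds = 0.259/(1−0.259) = 0.3495. LR = 0.63/0.20 = 3.1500.
Prior odds = 0.3495/3.1500 = 0.1110, so P(S) = 0.1110/(1+0.1110) ≈ 0.10.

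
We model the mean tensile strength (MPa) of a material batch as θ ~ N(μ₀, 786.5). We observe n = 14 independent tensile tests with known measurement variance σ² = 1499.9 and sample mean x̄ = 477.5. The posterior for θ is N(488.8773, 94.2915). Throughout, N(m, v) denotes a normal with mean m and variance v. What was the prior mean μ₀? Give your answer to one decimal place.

μ₀ = 572.4

The posterior mean is a precision-weighted average: μ_n = (τ₀μ₀ + τ_data·x̄)/(τ₀+τ_data), with τ₀=1/σ₀² and τ_data=n/σ².
Here τ₀ = 1/786.5 = 0.001271 and τ_data = 14/1499.9 = 0.009334, so τ_n = 0.010605.
Rearranging for μ₀: μ₀ = (μ_n·τ_n − τ_data·x̄)/τ₀ = (488.8773·0.010605 − 0.009334·477.5) / 0.001271 = 0.727559/0.001271 ≈ 572.4.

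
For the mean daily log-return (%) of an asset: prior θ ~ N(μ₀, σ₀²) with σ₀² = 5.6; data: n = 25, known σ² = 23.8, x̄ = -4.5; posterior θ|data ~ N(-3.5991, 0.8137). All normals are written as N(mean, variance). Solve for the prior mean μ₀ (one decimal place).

With known observation variance, the Normal–Normal posterior has precision τ_n = τ₀ + n/σ² and mean μ_n = (τ₀μ₀ + (n/σ²)x̄)/τ_n.
Here τ₀ = 1/5.6 = 0.178571 and τ_data = 25/23.8 = 1.050420, so τ_n = 1.228991.
Rearranging for μ₀: μ₀ = (μ_n·τ_n − τ_data·x̄)/τ₀ = (-3.5991·1.228991 − 1.050420·-4.5) / 0.178571 = 0.303628/0.178571 ≈ 1.7.

μ₀ = 1.7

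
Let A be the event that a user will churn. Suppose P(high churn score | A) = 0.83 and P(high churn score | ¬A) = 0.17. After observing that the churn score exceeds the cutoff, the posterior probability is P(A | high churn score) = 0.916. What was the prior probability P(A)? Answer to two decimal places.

In odds form, posterior odds = prior odds × likelihood ratio, so prior odds = posterior odds ÷ LR.
Posterior odds = 0.916/(1−0.916) = 10.9048. LR = 0.83/0.17 = 4.8824.
Prior odds = 10.9048/4.8824 = 2.2335, so P(A) = 2.2335/(1+2.2335) ≈ 0.69.

P(A) = 0.69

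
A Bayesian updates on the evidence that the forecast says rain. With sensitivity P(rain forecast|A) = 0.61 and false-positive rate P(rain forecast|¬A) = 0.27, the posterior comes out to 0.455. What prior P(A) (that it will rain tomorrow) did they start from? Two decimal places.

In odds form, posterior odds = prior odds × likelihood ratio, so prior odds = posterior odds ÷ LR.
Posterior odds = 0.455/(1−0.455) = 0.8349. LR = 0.61/0.27 = 2.2593.
Prior odds = 0.8349/2.2593 = 0.3695, so P(A) = 0.3695/(1+0.3695) ≈ 0.27.

P(A) = 0.27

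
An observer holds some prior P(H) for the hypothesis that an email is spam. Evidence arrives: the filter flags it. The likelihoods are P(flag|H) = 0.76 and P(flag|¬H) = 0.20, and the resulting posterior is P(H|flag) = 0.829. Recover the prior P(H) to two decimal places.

In odds form, posterior odds = prior odds × likelihood ratio, so prior odds = posterior odds ÷ LR.
Posterior odds = 0.829/(1−0.829) = 4.8480. LR = 0.76/0.20 = 3.8000.
Prior odds = 4.8480/3.8000 = 1.2758, so P(H) = 1.2758/(1+1.2758) ≈ 0.56.

P(H) = 0.56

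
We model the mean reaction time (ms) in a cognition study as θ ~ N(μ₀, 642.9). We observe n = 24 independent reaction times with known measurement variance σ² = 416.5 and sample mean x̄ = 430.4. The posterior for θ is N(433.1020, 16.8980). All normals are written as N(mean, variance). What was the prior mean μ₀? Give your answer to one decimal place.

The posterior mean is a precision-weighted average: μ_n = (τ₀μ₀ + τ_data·x̄)/(τ₀+τ_data), with τ₀=1/σ₀² and τ_data=n/σ².
Here τ₀ = 1/642.9 = 0.001555 and τ_data = 24/416.5 = 0.057623, so τ_n = 0.059178.
Rearranging for μ₀: μ₀ = (μ_n·τ_n − τ_data·x̄)/τ₀ = (433.1020·0.059178 − 0.057623·430.4) / 0.001555 = 0.829171/0.001555 ≈ 533.2.

μ₀ = 533.2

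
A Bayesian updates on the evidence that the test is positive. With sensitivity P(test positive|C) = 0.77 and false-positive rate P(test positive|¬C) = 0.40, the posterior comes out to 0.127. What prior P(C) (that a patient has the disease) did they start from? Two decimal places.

In odds form, posterior odds = prior odds × likelihood ratio, so prior odds = posterior odds ÷ LR.
Posterior odds = 0.127/(1−0.127) = 0.1455. LR = 0.77/0.40 = 1.9250.
Prior odds = 0.1455/1.9250 = 0.0756, so P(C) = 0.0756/(1+0.0756) ≈ 0.07.

P(C) = 0.07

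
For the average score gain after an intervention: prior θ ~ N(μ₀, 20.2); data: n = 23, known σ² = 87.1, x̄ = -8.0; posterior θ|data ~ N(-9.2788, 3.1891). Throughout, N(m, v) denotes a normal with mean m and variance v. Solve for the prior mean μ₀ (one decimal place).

μ₀ = -16.1

The posterior mean is a precision-weighted average: μ_n = (τ₀μ₀ + τ_data·x̄)/(τ₀+τ_data), with τ₀=1/σ₀² and τ_data=n/σ².
Here τ₀ = 1/20.2 = 0.049505 and τ_data = 23/87.1 = 0.264064, so τ_n = 0.313569.
Rearranging for μ₀: μ₀ = (μ_n·τ_n − τ_data·x̄)/τ₀ = (-9.2788·0.313569 − 0.264064·-8.0) / 0.049505 = -0.797032/0.049505 ≈ -16.1.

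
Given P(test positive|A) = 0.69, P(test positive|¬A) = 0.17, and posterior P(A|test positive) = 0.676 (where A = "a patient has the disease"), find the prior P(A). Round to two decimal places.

Bayes' rule in odds form gives O(A|E) = O(A)·[P(E|A)/P(E|¬A)], hence O(A) = O(A|E)/LR.
Posterior odds = 0.676/(1−0.676) = 2.0864. LR = 0.69/0.17 = 4.0588.
Prior odds = 2.0864/4.0588 = 0.5140, so P(A) = 0.5140/(1+0.5140) ≈ 0.34.

P(A) = 0.34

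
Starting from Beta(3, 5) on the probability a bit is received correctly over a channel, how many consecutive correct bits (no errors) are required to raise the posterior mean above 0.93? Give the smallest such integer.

After k correct bits and 0 errors the posterior is Beta(3+k, 5), with mean (3+k)/(3+5+k).
Set (3+k)/(8+k) > 0.93 and solve: k > (0.93·8 − 3)/(1 − 0.93) = 63.429.
The smallest integer exceeding 63.429 is 64, and checking k=64: (67)/(72) = 0.9306 > 0.93.

k = 64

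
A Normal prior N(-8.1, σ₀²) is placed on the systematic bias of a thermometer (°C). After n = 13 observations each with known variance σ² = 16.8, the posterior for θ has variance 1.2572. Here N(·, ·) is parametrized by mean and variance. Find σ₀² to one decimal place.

Posterior precision equals prior precision plus data precision: 1/σ_n² = 1/σ₀² + n/σ².
So 1/σ₀² = 1/1.2572 − 13/16.8 = 0.795418 − 0.773810 = 0.021608.
Hence σ₀² = 1/0.021608 ≈ 46.3.

σ₀² = 46.3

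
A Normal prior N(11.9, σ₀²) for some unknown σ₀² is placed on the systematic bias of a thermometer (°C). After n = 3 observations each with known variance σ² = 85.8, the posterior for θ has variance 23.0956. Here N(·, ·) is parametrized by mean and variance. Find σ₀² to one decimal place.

σ₀² = 120.0

For the Normal–Normal model with known σ², precisions add: τ_n = τ₀ + n/σ².
So 1/σ₀² = 1/23.0956 − 3/85.8 = 0.043298 − 0.034965 = 0.008333.
Hence σ₀² = 1/0.008333 ≈ 120.0.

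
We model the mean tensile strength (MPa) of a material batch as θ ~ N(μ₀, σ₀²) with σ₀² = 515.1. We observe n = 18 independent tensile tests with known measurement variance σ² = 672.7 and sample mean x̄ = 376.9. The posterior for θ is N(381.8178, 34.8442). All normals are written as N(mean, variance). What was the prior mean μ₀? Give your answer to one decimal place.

μ₀ = 449.6

The posterior mean is a precision-weighted average: μ_n = (τ₀μ₀ + τ_data·x̄)/(τ₀+τ_data), with τ₀=1/σ₀² and τ_data=n/σ².
Here τ₀ = 1/515.1 = 0.001941 and τ_data = 18/672.7 = 0.026758, so τ_n = 0.028699.
Rearranging for μ₀: μ₀ = (μ_n·τ_n − τ_data·x̄)/τ₀ = (381.8178·0.028699 − 0.026758·376.9) / 0.001941 = 0.872699/0.001941 ≈ 449.6.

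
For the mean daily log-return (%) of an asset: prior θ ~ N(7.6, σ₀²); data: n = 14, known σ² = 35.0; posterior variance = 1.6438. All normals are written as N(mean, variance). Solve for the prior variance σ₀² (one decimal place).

For the Normal–Normal model with known σ², precisions add: τ_n = τ₀ + n/σ².
So 1/σ₀² = 1/1.6438 − 14/35.0 = 0.608347 − 0.400000 = 0.208347.
Hence σ₀² = 1/0.208347 ≈ 4.8.

σ₀² = 4.8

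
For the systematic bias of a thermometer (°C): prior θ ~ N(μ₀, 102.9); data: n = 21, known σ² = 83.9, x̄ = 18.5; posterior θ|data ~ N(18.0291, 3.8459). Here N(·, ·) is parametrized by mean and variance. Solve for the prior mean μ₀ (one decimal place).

With known observation variance, the Normal–Normal posterior has precision τ_n = τ₀ + n/σ² and mean μ_n = (τ₀μ₀ + (n/σ²)x̄)/τ_n.
Here τ₀ = 1/102.9 = 0.009718 and τ_data = 21/83.9 = 0.250298, so τ_n = 0.260016.
Rearranging for μ₀: μ₀ = (μ_n·τ_n − τ_data·x̄)/τ₀ = (18.0291·0.260016 − 0.250298·18.5) / 0.009718 = 0.057341/0.009718 ≈ 5.9.

μ₀ = 5.9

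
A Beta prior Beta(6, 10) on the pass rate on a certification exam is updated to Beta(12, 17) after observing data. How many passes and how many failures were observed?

6 passes and 7 failures

Under Beta–binomial conjugacy the posterior parameters are (a+s, b+f).
Match parameters: s=12−6=6, f=17−10=7.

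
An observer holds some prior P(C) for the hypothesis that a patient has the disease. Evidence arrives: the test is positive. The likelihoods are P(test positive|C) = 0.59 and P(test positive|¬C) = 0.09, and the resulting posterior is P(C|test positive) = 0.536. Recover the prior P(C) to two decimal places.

Bayes' rule in odds form gives O(C|E) = O(C)·[P(E|C)/P(E|¬C)], hence O(C) = O(C|E)/LR.
Posterior odds = 0.536/(1−0.536) = 1.1552. LR = 0.59/0.09 = 6.5556.
Prior odds = 1.1552/6.5556 = 0.1762, so P(C) = 0.1762/(1+0.1762) ≈ 0.15.

P(C) = 0.15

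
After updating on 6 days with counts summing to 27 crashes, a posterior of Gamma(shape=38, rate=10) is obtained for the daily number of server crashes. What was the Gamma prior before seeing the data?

Gamma(shape=11, rate=4)

A Gamma(α, β) prior (rate parametrization) on a Poisson rate with n observations summing to S gives posterior Gamma(α+S, β+n).
So α = 38 − 27 = 11 and β = 10 − 6 = 4.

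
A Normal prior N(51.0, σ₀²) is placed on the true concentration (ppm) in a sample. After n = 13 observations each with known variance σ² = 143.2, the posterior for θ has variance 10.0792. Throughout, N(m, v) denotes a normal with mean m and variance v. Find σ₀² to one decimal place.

σ₀² = 118.6

For the Normal–Normal model with known σ², precisions add: τ_n = τ₀ + n/σ².
So 1/σ₀² = 1/10.0792 − 13/143.2 = 0.099214 − 0.090782 = 0.008432.
Hence σ₀² = 1/0.008432 ≈ 118.6.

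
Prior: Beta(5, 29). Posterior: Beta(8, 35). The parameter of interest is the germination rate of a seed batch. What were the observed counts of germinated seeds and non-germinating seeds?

A Beta(α, β) prior with s successes and f failures in binomial data gives a Beta(α+s, β+f) posterior.
So s = 8 − 5 = 3 and f = 35 − 29 = 6.

3 germinated seeds and 6 non-germinating seeds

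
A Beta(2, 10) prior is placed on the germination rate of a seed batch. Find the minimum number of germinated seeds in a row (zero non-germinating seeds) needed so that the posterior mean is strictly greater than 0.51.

k = 9

After k germinated seeds and 0 non-germinating seeds the posterior is Beta(2+k, 10), with mean (2+k)/(2+10+k).
Set (2+k)/(12+k) > 0.51 and solve: k > (0.51·12 − 2)/(1 − 0.51) = 8.408.
The smallest integer exceeding 8.408 is 9, and checking k=9: (11)/(21) = 0.5238 > 0.51.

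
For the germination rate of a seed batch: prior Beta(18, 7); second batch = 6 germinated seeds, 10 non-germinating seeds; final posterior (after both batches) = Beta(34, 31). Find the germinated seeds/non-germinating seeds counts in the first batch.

Because Beta–binomial updating is additive in the counts, the combined data contributed (α_post−α_prior, β_post−β_prior) successes and failures.
Total across both batches: 34−18=16 germinated seeds, 31−7=24 non-germinating seeds.
Subtract the second batch: 16−6=10 germinated seeds and 24−10=14 non-germinating seeds.

10 germinated seeds and 14 non-germinating seeds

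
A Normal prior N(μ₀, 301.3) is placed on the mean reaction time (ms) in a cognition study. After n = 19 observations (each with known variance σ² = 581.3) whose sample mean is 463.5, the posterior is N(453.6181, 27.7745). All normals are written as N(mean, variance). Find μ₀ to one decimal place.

μ₀ = 356.3

With known observation variance, the Normal–Normal posterior has precision τ_n = τ₀ + n/σ² and mean μ_n = (τ₀μ₀ + (n/σ²)x̄)/τ_n.
Here τ₀ = 1/301.3 = 0.003319 and τ_data = 19/581.3 = 0.032685, so τ_n = 0.036004.
Rearranging for μ₀: μ₀ = (μ_n·τ_n − τ_data·x̄)/τ₀ = (453.6181·0.036004 − 0.032685·463.5) / 0.003319 = 1.182569/0.003319 ≈ 356.3.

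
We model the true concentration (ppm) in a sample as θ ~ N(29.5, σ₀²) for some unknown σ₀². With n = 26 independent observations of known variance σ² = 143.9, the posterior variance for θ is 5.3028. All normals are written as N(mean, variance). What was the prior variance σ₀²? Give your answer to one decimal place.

For the Normal–Normal model with known σ², precisions add: τ_n = τ₀ + n/σ².
So 1/σ₀² = 1/5.3028 − 26/143.9 = 0.188580 − 0.180681 = 0.007899.
Hence σ₀² = 1/0.007899 ≈ 126.6.

σ₀² = 126.6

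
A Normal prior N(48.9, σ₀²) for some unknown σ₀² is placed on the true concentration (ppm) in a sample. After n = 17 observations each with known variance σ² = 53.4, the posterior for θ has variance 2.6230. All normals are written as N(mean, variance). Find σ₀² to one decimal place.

For the Normal–Normal model with known σ², precisions add: τ_n = τ₀ + n/σ².
So 1/σ₀² = 1/2.6230 − 17/53.4 = 0.381243 − 0.318352 = 0.062891.
Hence σ₀² = 1/0.062891 ≈ 15.9.

σ₀² = 15.9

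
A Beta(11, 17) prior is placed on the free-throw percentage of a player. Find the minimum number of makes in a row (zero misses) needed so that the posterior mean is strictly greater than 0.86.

k = 94

After k makes and 0 misses the posterior is Beta(11+k, 17), with mean (11+k)/(11+17+k).
Set (11+k)/(28+k) > 0.86 and solve: k > (0.86·28 − 11)/(1 − 0.86) = 93.429.
The smallest integer exceeding 93.429 is 94, and checking k=94: (105)/(122) = 0.8607 > 0.86.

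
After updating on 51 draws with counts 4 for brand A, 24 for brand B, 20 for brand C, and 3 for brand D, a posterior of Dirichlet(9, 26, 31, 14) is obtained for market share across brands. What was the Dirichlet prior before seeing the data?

Dirichlet(5, 2, 11, 11)

For a Dirichlet(α) prior with multinomial counts c, the posterior is Dirichlet(α + c) componentwise.
Subtract each count from the matching posterior parameter: 9−4=5, 26−24=2, 31−20=11, 14−3=11.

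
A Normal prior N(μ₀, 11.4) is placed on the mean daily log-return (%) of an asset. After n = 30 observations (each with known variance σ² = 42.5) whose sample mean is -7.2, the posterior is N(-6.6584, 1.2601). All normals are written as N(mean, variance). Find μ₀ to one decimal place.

With known observation variance, the Normal–Normal posterior has precision τ_n = τ₀ + n/σ² and mean μ_n = (τ₀μ₀ + (n/σ²)x̄)/τ_n.
Here τ₀ = 1/11.4 = 0.087719 and τ_data = 30/42.5 = 0.705882, so τ_n = 0.793601.
Rearranging for μ₀: μ₀ = (μ_n·τ_n − τ_data·x̄)/τ₀ = (-6.6584·0.793601 − 0.705882·-7.2) / 0.087719 = -0.201762/0.087719 ≈ -2.3.

μ₀ = -2.3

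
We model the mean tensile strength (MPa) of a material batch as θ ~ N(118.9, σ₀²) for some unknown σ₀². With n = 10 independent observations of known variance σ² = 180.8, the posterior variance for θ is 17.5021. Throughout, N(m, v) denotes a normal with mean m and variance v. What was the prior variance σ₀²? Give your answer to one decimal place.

σ₀² = 547.6

Posterior precision equals prior precision plus data precision: 1/σ_n² = 1/σ₀² + n/σ².
So 1/σ₀² = 1/17.5021 − 10/180.8 = 0.057136 − 0.055310 = 0.001826.
Hence σ₀² = 1/0.001826 ≈ 547.6.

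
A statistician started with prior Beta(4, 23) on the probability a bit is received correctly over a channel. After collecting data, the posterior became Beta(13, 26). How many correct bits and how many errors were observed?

9 correct bits and 3 errors

A Beta(α, β) prior with s successes and f failures in binomial data gives a Beta(α+s, β+f) posterior.
Match parameters: s=13−4=9, f=26−23=3.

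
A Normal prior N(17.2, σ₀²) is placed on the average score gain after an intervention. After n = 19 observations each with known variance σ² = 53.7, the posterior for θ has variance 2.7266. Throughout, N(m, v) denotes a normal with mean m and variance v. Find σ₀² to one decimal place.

Posterior precision equals prior precision plus data precision: 1/σ_n² = 1/σ₀² + n/σ².
So 1/σ₀² = 1/2.7266 − 19/53.7 = 0.366757 − 0.353818 = 0.012939.
Hence σ₀² = 1/0.012939 ≈ 77.3.

σ₀² = 77.3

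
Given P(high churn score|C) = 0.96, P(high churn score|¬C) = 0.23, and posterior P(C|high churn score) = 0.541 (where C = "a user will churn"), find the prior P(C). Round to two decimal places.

Bayes' rule in odds form gives O(C|E) = O(C)·[P(E|C)/P(E|¬C)], hence O(C) = O(C|E)/LR.
Posterior odds = 0.541/(1−0.541) = 1.1786. LR = 0.96/0.23 = 4.1739.
Prior odds = 1.1786/4.1739 = 0.2824, so P(C) = 0.2824/(1+0.2824) ≈ 0.22.

P(C) = 0.22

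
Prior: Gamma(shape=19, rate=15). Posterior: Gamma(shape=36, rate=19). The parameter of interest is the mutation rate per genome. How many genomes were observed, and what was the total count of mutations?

A Gamma(α, β) prior (rate parametrization) on a Poisson rate with n observations summing to S gives posterior Gamma(α+S, β+n).
Matching: Σxᵢ = 36 − 19 = 17 and n = 19 − 15 = 4.

n = 4 genomes with total 17 mutations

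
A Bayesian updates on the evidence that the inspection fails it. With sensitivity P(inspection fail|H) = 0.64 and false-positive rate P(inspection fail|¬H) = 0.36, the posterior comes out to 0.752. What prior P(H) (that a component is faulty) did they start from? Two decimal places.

P(H) = 0.63

Bayes' rule in odds form gives O(H|E) = O(H)·[P(E|H)/P(E|¬H)], hence O(H) = O(H|E)/LR.
Posterior odds = 0.752/(1−0.752) = 3.0323. LR = 0.64/0.36 = 1.7778.
Prior odds = 3.0323/1.7778 = 1.7056, so P(H) = 1.7056/(1+1.7056) ≈ 0.63.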